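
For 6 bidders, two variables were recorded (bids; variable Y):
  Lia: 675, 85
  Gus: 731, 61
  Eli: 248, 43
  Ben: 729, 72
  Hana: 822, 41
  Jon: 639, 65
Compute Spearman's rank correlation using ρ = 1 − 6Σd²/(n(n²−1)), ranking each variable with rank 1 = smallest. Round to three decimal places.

Ranks of variable 1: 3, 5, 1, 4, 6, 2
Ranks of variable 2: 6, 3, 2, 5, 1, 4
d = r₁ − r₂: -3, 2, -1, -1, 5, -2
d²: 9, 4, 1, 1, 25, 4; Σd² = 44
ρ = 1 − 6·44/(6·35) = 1 − 264/210 = -0.257

-0.257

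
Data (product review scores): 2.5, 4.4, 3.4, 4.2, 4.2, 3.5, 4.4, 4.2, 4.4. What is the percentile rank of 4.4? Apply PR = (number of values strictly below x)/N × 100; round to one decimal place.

66.7

N = 9.
Strictly below 4.4: 6. Equal to 4.4: 3.
PR = 6/9 × 100 = 66.7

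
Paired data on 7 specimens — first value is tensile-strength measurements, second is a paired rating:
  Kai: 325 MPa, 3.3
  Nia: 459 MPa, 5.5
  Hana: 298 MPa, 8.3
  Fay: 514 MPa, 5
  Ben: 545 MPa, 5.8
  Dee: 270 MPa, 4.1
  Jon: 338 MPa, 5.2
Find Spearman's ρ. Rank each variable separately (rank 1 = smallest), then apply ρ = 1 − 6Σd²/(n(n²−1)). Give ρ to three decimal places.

Ranks of variable 1: 3, 5, 2, 6, 7, 1, 4
Ranks of variable 2: 1, 5, 7, 3, 6, 2, 4
d = r₁ − r₂: 2, 0, -5, 3, 1, -1, 0
d²: 4, 0, 25, 9, 1, 1, 0; Σd² = 40
ρ = 1 − 6·40/(7·48) = 1 − 240/336 = 0.286

0.286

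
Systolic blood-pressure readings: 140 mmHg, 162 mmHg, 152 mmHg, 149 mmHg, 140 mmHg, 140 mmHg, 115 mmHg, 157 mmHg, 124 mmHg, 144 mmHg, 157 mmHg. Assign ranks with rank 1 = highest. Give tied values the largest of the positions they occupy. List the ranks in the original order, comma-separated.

Sorted (descending): 162, 157, 157, 152, 149, 144, 140, 140, 140, 124, 115
The 2 values of 157 occupy positions 2–3 → each gets rank 3.
The 3 values of 140 occupy positions 7–9 → each gets rank 9.

9, 1, 4, 5, 9, 9, 11, 3, 10, 6, 3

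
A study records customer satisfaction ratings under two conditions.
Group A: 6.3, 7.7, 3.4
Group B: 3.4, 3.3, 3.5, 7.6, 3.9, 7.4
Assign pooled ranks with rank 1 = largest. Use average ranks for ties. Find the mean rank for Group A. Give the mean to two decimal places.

4.17

Sorted (descending): 7.7, 7.6, 7.4, 6.3, 3.9, 3.5, 3.4, 3.4, 3.3
The 2 values of 3.4 occupy positions 7–8 → average rank (7+8)/2 = 7.5.
Group A values → pooled ranks: 6.3→4, 7.7→1, 3.4→7.5
Mean rank = (4 + 1 + 7.5) / 3 = 4.17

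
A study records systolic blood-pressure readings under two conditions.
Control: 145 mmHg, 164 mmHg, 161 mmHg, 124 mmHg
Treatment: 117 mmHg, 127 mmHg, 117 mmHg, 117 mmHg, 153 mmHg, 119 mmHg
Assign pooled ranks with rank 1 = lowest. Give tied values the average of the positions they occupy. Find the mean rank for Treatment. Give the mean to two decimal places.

4.00

Sorted (ascending): 117, 117, 117, 119, 124, 127, 145, 153, 161, 164
The 3 values of 117 occupy positions 1–3 → average rank 2.
Treatment values → pooled ranks: 117→2, 127→6, 117→2, 117→2, 153→8, 119→4
Mean rank = (2 + 6 + 2 + 2 + 8 + 4) / 6 = 4.00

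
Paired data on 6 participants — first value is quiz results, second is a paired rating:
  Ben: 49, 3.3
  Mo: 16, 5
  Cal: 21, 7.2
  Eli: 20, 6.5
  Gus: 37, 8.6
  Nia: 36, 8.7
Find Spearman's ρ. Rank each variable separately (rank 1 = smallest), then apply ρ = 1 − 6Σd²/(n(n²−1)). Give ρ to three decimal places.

0.086

Ranks of variable 1: 6, 1, 3, 2, 5, 4
Ranks of variable 2: 1, 2, 4, 3, 5, 6
d = r₁ − r₂: 5, -1, -1, -1, 0, -2
d²: 25, 1, 1, 1, 0, 4; Σd² = 32
ρ = 1 − 6·32/(6·35) = 1 − 192/210 = 0.086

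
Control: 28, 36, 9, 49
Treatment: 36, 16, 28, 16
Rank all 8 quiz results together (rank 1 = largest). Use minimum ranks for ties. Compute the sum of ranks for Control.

15

Sorted (descending): 49, 36, 36, 28, 28, 16, 16, 9
The 2 values of 36 occupy positions 2–3 → each gets rank 2.
The 2 values of 28 occupy positions 4–5 → each gets rank 4.
The 2 values of 16 occupy positions 6–7 → each gets rank 6.
Control values → pooled ranks: 28→4, 36→2, 9→8, 49→1
Rank sum = 4 + 2 + 8 + 1 = 15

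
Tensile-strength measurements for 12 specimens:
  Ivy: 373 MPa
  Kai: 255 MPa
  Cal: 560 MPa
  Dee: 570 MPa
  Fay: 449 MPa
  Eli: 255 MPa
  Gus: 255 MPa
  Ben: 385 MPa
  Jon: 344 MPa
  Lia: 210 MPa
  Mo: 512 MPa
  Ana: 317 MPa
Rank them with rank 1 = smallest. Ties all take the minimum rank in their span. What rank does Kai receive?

2

Sorted (ascending): 210, 255, 255, 255, 317, 344, 373, 385, 449, 512, 560, 570
The 3 values of 255 occupy positions 2–4 → each gets rank 2.
Kai has value 255 MPa → rank 2.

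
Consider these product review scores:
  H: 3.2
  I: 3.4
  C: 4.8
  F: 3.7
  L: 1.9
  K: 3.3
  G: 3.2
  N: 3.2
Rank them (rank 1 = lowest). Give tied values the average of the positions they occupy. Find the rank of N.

Sorted (ascending): 1.9, 3.2, 3.2, 3.2, 3.3, 3.4, 3.7, 4.8
The 3 values of 3.2 occupy positions 2–4 → average rank 3.
N has value 3.2 → rank 3.

3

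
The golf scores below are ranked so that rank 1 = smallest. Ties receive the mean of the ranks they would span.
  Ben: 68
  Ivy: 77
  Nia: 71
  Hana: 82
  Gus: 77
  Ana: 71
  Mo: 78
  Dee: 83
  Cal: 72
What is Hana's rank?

Sorted (ascending): 68, 71, 71, 72, 77, 77, 78, 82, 83
The 2 values of 71 occupy positions 2–3 → average rank (2+3)/2 = 2.5.
The 2 values of 77 occupy positions 5–6 → average rank (5+6)/2 = 5.5.
Hana has value 82 → rank 8.

8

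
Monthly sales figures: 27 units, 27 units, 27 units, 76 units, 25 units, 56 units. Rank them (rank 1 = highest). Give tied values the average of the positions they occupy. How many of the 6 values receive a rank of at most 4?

Sorted (descending): 76, 56, 27, 27, 27, 25
The 3 values of 27 occupy positions 3–5 → average rank 4.
Ranks ≤ 4: {1, 2, 4, 4, 4} → 5 values.

5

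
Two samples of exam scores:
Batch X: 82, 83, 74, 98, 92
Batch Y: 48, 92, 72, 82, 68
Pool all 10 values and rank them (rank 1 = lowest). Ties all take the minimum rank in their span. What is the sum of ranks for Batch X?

Sorted (ascending): 48, 68, 72, 74, 82, 82, 83, 92, 92, 98
The 2 values of 82 occupy positions 5–6 → each gets rank 5.
The 2 values of 92 occupy positions 8–9 → each gets rank 8.
Batch X values → pooled ranks: 82→5, 83→7, 74→4, 98→10, 92→8
Rank sum = 5 + 7 + 4 + 10 + 8 = 34

34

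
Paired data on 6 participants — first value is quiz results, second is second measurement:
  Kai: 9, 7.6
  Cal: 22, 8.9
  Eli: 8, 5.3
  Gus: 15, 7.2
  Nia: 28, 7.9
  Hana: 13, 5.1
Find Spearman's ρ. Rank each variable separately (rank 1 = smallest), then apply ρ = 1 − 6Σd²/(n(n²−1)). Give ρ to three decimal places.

0.657

Ranks of variable 1: 2, 5, 1, 4, 6, 3
Ranks of variable 2: 4, 6, 2, 3, 5, 1
d = r₁ − r₂: -2, -1, -1, 1, 1, 2
d²: 4, 1, 1, 1, 1, 4; Σd² = 12
ρ = 1 − 6·12/(6·35) = 1 − 72/210 = 0.657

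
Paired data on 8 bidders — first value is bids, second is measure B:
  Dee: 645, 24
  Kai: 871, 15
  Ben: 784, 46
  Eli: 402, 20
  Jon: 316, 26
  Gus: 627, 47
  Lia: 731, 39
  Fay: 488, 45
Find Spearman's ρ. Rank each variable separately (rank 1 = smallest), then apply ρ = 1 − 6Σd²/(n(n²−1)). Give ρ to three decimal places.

Ranks of variable 1: 5, 8, 7, 2, 1, 4, 6, 3
Ranks of variable 2: 3, 1, 7, 2, 4, 8, 5, 6
d = r₁ − r₂: 2, 7, 0, 0, -3, -4, 1, -3
d²: 4, 49, 0, 0, 9, 16, 1, 9; Σd² = 88
ρ = 1 − 6·88/(8·63) = 1 − 528/504 = -0.048

-0.048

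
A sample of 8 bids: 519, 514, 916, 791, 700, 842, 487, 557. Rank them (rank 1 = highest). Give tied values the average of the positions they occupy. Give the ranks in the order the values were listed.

Sorted (descending): 916, 842, 791, 700, 557, 519, 514, 487
No ties — each value takes its position as its rank.

6, 7, 1, 3, 4, 2, 8, 5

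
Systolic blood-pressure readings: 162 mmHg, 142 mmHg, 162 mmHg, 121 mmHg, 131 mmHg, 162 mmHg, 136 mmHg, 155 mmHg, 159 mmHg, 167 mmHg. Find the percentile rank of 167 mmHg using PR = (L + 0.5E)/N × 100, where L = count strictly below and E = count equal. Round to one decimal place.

N = 10.
Strictly below 167: 9. Equal to 167: 1.
PR = (9 + 0.5·1)/10 × 100 = 95.0

95.0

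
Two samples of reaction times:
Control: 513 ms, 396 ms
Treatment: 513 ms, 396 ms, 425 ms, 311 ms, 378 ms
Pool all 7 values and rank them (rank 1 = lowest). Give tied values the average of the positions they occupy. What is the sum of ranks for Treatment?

18

Sorted (ascending): 311, 378, 396, 396, 425, 513, 513
The 2 values of 396 occupy positions 3–4 → average rank (3+4)/2 = 3.5.
The 2 values of 513 occupy positions 6–7 → average rank (6+7)/2 = 6.5.
Treatment values → pooled ranks: 513→6.5, 396→3.5, 425→5, 311→1, 378→2
Rank sum = 6.5 + 3.5 + 5 + 1 + 2 = 18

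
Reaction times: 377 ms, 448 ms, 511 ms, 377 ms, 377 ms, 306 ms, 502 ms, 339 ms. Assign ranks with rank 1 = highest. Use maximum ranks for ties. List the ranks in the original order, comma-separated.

6, 3, 1, 6, 6, 8, 2, 7

Sorted (descending): 511, 502, 448, 377, 377, 377, 339, 306
The 3 values of 377 occupy positions 4–6 → each gets rank 6.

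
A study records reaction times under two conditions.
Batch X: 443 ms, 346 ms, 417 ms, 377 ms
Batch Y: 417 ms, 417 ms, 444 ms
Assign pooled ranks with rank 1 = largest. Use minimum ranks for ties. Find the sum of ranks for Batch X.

Sorted (descending): 444, 443, 417, 417, 417, 377, 346
The 3 values of 417 occupy positions 3–5 → each gets rank 3.
Batch X values → pooled ranks: 443→2, 346→7, 417→3, 377→6
Rank sum = 2 + 7 + 3 + 6 = 18

18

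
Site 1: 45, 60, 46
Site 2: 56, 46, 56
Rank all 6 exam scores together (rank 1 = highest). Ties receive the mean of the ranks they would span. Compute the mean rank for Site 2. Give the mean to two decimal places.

3.17

Sorted (descending): 60, 56, 56, 46, 46, 45
The 2 values of 56 occupy positions 2–3 → average rank (2+3)/2 = 2.5.
The 2 values of 46 occupy positions 4–5 → average rank (4+5)/2 = 4.5.
Site 2 values → pooled ranks: 56→2.5, 46→4.5, 56→2.5
Mean rank = (2.5 + 4.5 + 2.5) / 3 = 3.17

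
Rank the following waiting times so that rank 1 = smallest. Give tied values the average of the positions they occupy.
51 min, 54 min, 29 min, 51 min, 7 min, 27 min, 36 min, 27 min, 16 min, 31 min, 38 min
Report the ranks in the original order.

9.5, 11, 5, 9.5, 1, 3.5, 7, 3.5, 2, 6, 8

Sorted (ascending): 7, 16, 27, 27, 29, 31, 36, 38, 51, 51, 54
The 2 values of 27 occupy positions 3–4 → average rank (3+4)/2 = 3.5.
The 2 values of 51 occupy positions 9–10 → average rank (9+10)/2 = 9.5.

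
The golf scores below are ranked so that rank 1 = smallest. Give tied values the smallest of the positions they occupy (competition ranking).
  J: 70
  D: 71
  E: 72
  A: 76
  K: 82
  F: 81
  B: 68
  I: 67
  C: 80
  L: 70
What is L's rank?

3

Sorted (ascending): 67, 68, 70, 70, 71, 72, 76, 80, 81, 82
The 2 values of 70 occupy positions 3–4 → each gets rank 3.
L has value 70 → rank 3.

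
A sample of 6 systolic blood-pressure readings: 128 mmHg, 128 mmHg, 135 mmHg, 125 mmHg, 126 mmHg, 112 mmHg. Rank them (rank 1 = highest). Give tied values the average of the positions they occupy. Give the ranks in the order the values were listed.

2.5, 2.5, 1, 5, 4, 6

Sorted (descending): 135, 128, 128, 126, 125, 112
The 2 values of 128 occupy positions 2–3 → average rank (2+3)/2 = 2.5.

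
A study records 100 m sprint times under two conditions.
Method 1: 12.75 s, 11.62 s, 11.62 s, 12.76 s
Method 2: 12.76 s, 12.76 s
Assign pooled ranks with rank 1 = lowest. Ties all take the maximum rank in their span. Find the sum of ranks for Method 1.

Sorted (ascending): 11.62, 11.62, 12.75, 12.76, 12.76, 12.76
The 2 values of 11.62 occupy positions 1–2 → each gets rank 2.
The 3 values of 12.76 occupy positions 4–6 → each gets rank 6.
Method 1 values → pooled ranks: 12.75→3, 11.62→2, 11.62→2, 12.76→6
Rank sum = 3 + 2 + 2 + 6 = 13

13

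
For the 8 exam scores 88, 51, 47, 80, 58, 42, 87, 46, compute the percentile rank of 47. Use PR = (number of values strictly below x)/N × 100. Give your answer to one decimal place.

25.0

N = 8.
Strictly below 47: 2. Equal to 47: 1.
PR = 2/8 × 100 = 25.0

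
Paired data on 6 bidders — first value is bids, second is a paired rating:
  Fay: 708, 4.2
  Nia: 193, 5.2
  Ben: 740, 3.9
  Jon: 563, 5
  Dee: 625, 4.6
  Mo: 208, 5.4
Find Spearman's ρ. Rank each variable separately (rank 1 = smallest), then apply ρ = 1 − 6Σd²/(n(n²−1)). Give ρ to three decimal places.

-0.943

Ranks of variable 1: 5, 1, 6, 3, 4, 2
Ranks of variable 2: 2, 5, 1, 4, 3, 6
d = r₁ − r₂: 3, -4, 5, -1, 1, -4
d²: 9, 16, 25, 1, 1, 16; Σd² = 68
ρ = 1 − 6·68/(6·35) = 1 − 408/210 = -0.943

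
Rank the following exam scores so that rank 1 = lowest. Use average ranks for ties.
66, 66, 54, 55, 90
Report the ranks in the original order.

Sorted (ascending): 54, 55, 66, 66, 90
The 2 values of 66 occupy positions 3–4 → average rank (3+4)/2 = 3.5.

3.5, 3.5, 1, 2, 5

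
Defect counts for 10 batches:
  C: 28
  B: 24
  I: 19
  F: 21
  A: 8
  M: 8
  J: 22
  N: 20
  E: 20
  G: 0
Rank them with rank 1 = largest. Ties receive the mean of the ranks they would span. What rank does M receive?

Sorted (descending): 28, 24, 22, 21, 20, 20, 19, 8, 8, 0
The 2 values of 20 occupy positions 5–6 → average rank (5+6)/2 = 5.5.
The 2 values of 8 occupy positions 8–9 → average rank (8+9)/2 = 8.5.
M has value 8 → rank 8.5.

8.5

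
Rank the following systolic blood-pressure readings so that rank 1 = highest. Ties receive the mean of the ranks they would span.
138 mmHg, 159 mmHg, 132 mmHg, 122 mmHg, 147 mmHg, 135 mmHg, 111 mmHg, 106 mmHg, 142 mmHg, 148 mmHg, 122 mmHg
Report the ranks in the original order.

5, 1, 7, 8.5, 3, 6, 10, 11, 4, 2, 8.5

Sorted (descending): 159, 148, 147, 142, 138, 135, 132, 122, 122, 111, 106
The 2 values of 122 occupy positions 8–9 → average rank (8+9)/2 = 8.5.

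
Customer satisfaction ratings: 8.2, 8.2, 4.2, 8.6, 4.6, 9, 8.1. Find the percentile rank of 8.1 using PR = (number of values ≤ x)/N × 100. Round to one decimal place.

N = 7.
Strictly below 8.1: 2. Equal to 8.1: 1.
PR = 3/7 × 100 = 42.9

42.9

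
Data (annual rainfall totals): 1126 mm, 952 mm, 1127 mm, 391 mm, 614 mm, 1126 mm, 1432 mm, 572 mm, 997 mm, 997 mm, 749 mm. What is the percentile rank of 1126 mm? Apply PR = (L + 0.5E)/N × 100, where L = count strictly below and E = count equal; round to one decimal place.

N = 11.
Strictly below 1126: 7. Equal to 1126: 2.
PR = (7 + 0.5·2)/11 × 100 = 72.7

72.7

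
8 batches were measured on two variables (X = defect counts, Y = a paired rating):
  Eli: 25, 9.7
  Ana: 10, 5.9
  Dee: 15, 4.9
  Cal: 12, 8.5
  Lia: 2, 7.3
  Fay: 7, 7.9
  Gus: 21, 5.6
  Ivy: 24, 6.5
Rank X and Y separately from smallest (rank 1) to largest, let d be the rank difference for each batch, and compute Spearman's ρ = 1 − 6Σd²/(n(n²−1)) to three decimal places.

Ranks of variable 1: 8, 3, 5, 4, 1, 2, 6, 7
Ranks of variable 2: 8, 3, 1, 7, 5, 6, 2, 4
d = r₁ − r₂: 0, 0, 4, -3, -4, -4, 4, 3
d²: 0, 0, 16, 9, 16, 16, 16, 9; Σd² = 82
ρ = 1 − 6·82/(8·63) = 1 − 492/504 = 0.024

0.024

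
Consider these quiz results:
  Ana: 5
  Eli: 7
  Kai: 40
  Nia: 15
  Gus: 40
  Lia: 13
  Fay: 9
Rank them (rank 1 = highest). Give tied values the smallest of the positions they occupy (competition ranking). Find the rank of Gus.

1

Sorted (descending): 40, 40, 15, 13, 9, 7, 5
The 2 values of 40 occupy positions 1–2 → each gets rank 1.
Gus has value 40 → rank 1.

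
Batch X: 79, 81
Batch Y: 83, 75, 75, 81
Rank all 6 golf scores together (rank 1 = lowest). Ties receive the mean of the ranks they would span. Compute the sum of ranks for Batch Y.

Sorted (ascending): 75, 75, 79, 81, 81, 83
The 2 values of 75 occupy positions 1–2 → average rank (1+2)/2 = 1.5.
The 2 values of 81 occupy positions 4–5 → average rank (4+5)/2 = 4.5.
Batch Y values → pooled ranks: 83→6, 75→1.5, 75→1.5, 81→4.5
Rank sum = 6 + 1.5 + 1.5 + 4.5 = 13.5

13.5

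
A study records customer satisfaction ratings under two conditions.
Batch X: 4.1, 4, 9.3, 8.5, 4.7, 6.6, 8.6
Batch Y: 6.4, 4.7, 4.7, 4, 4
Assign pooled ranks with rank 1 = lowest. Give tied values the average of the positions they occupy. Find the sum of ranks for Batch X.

Sorted (ascending): 4, 4, 4, 4.1, 4.7, 4.7, 4.7, 6.4, 6.6, 8.5, 8.6, 9.3
The 3 values of 4 occupy positions 1–3 → average rank 2.
The 3 values of 4.7 occupy positions 5–7 → average rank 6.
Batch X values → pooled ranks: 4.1→4, 4→2, 9.3→12, 8.5→10, 4.7→6, 6.6→9, 8.6→11
Rank sum = 4 + 2 + 12 + 10 + 6 + 9 + 11 = 54

54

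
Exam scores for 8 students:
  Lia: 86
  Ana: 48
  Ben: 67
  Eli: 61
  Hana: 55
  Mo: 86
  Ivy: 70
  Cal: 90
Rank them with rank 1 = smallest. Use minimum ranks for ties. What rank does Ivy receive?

5

Sorted (ascending): 48, 55, 61, 67, 70, 86, 86, 90
The 2 values of 86 occupy positions 6–7 → each gets rank 6.
Ivy has value 70 → rank 5.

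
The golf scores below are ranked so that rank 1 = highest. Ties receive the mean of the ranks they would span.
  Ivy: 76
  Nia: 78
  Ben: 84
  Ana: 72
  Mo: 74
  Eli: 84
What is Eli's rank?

Sorted (descending): 84, 84, 78, 76, 74, 72
The 2 values of 84 occupy positions 1–2 → average rank (1+2)/2 = 1.5.
Eli has value 84 → rank 1.5.

1.5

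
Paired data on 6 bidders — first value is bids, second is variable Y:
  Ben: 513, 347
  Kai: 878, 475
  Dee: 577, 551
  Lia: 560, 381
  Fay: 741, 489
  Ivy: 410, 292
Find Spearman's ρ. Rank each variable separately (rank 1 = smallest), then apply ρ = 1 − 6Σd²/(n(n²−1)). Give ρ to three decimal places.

0.771

Ranks of variable 1: 2, 6, 4, 3, 5, 1
Ranks of variable 2: 2, 4, 6, 3, 5, 1
d = r₁ − r₂: 0, 2, -2, 0, 0, 0
d²: 0, 4, 4, 0, 0, 0; Σd² = 8
ρ = 1 − 6·8/(6·35) = 1 − 48/210 = 0.771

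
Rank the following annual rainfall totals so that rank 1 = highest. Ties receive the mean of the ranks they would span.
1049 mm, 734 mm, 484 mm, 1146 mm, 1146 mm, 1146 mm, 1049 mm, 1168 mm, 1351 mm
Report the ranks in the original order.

Sorted (descending): 1351, 1168, 1146, 1146, 1146, 1049, 1049, 734, 484
The 3 values of 1146 occupy positions 3–5 → average rank 4.
The 2 values of 1049 occupy positions 6–7 → average rank (6+7)/2 = 6.5.

6.5, 8, 9, 4, 4, 4, 6.5, 2, 1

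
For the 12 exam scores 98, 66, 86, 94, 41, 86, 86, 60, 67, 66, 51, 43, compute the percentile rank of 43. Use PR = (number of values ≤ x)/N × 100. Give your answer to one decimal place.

16.7

N = 12.
Strictly below 43: 1. Equal to 43: 1.
PR = 2/12 × 100 = 16.7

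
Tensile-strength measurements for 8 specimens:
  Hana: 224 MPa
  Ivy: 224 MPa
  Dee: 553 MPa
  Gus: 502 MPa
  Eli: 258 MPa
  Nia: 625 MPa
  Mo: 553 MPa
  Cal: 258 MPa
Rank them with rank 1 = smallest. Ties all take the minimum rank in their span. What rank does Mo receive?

6

Sorted (ascending): 224, 224, 258, 258, 502, 553, 553, 625
The 2 values of 224 occupy positions 1–2 → each gets rank 1.
The 2 values of 258 occupy positions 3–4 → each gets rank 3.
The 2 values of 553 occupy positions 6–7 → each gets rank 6.
Mo has value 553 MPa → rank 6.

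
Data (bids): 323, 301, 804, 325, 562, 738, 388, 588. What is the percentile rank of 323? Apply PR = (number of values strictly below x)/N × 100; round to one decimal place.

N = 8.
Strictly below 323: 1. Equal to 323: 1.
PR = 1/8 × 100 = 12.5

12.5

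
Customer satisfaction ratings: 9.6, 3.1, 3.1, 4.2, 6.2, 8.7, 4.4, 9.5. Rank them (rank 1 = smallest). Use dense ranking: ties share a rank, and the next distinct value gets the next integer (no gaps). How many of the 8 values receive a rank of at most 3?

Sorted (ascending): 3.1, 3.1, 4.2, 4.4, 6.2, 8.7, 9.5, 9.6
The 2 values of 3.1 share dense rank 1.
Remaining distinct values take the next consecutive integers.
Ranks ≤ 3: {1, 1, 2, 3} → 4 values.

4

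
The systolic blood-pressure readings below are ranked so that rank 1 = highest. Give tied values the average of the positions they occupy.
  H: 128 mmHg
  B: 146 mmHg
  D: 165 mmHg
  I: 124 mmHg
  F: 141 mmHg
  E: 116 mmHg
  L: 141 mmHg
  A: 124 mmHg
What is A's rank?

6.5

Sorted (descending): 165, 146, 141, 141, 128, 124, 124, 116
The 2 values of 141 occupy positions 3–4 → average rank (3+4)/2 = 3.5.
The 2 values of 124 occupy positions 6–7 → average rank (6+7)/2 = 6.5.
A has value 124 mmHg → rank 6.5.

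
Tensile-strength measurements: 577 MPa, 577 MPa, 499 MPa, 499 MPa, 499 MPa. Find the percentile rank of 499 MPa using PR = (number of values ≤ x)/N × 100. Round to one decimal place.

60.0

N = 5.
Strictly below 499: 0. Equal to 499: 3.
PR = 3/5 × 100 = 60.0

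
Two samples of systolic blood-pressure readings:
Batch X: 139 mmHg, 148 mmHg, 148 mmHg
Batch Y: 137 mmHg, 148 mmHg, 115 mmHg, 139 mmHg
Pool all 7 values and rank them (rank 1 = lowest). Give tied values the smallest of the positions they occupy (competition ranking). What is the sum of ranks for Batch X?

13

Sorted (ascending): 115, 137, 139, 139, 148, 148, 148
The 2 values of 139 occupy positions 3–4 → each gets rank 3.
The 3 values of 148 occupy positions 5–7 → each gets rank 5.
Batch X values → pooled ranks: 139→3, 148→5, 148→5
Rank sum = 3 + 5 + 5 = 13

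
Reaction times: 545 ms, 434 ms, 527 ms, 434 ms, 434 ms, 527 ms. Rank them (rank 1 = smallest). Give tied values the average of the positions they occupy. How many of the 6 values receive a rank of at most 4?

3

Sorted (ascending): 434, 434, 434, 527, 527, 545
The 3 values of 434 occupy positions 1–3 → average rank 2.
The 2 values of 527 occupy positions 4–5 → average rank (4+5)/2 = 4.5.
Ranks ≤ 4: {2, 2, 2} → 3 values.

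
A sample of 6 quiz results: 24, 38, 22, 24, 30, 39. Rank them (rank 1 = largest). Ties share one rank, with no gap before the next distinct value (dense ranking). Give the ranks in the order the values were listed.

4, 2, 5, 4, 3, 1

Sorted (descending): 39, 38, 30, 24, 24, 22
The 2 values of 24 share dense rank 4.
Remaining distinct values take the next consecutive integers.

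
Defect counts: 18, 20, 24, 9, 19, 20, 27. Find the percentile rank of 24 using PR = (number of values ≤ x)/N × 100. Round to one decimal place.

N = 7.
Strictly below 24: 5. Equal to 24: 1.
PR = 6/7 × 100 = 85.7

85.7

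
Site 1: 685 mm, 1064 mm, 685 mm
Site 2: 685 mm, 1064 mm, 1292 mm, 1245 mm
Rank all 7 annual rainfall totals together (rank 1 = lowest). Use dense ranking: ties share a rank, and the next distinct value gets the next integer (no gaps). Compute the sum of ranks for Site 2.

10

Sorted (ascending): 685, 685, 685, 1064, 1064, 1245, 1292
The 3 values of 685 share dense rank 1.
The 2 values of 1064 share dense rank 2.
Remaining distinct values take the next consecutive integers.
Site 2 values → pooled ranks: 685→1, 1064→2, 1292→4, 1245→3
Rank sum = 1 + 2 + 4 + 3 = 10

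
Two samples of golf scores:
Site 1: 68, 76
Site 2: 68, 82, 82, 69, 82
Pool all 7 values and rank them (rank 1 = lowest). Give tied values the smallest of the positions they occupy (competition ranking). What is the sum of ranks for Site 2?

19

Sorted (ascending): 68, 68, 69, 76, 82, 82, 82
The 2 values of 68 occupy positions 1–2 → each gets rank 1.
The 3 values of 82 occupy positions 5–7 → each gets rank 5.
Site 2 values → pooled ranks: 68→1, 82→5, 82→5, 69→3, 82→5
Rank sum = 1 + 5 + 5 + 3 + 5 = 19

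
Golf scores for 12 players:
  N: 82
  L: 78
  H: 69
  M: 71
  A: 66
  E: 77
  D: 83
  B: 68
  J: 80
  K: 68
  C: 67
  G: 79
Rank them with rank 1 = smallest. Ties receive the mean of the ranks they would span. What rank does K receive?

3.5

Sorted (ascending): 66, 67, 68, 68, 69, 71, 77, 78, 79, 80, 82, 83
The 2 values of 68 occupy positions 3–4 → average rank (3+4)/2 = 3.5.
K has value 68 → rank 3.5.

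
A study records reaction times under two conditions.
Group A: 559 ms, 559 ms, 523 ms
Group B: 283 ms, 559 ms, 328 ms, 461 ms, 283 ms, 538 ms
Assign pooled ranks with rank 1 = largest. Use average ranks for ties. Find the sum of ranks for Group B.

Sorted (descending): 559, 559, 559, 538, 523, 461, 328, 283, 283
The 3 values of 559 occupy positions 1–3 → average rank 2.
The 2 values of 283 occupy positions 8–9 → average rank (8+9)/2 = 8.5.
Group B values → pooled ranks: 283→8.5, 559→2, 328→7, 461→6, 283→8.5, 538→4
Rank sum = 8.5 + 2 + 7 + 6 + 8.5 + 4 = 36

36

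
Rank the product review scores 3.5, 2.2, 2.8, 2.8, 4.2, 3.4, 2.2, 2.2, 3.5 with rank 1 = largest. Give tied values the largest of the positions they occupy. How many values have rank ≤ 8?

6

Sorted (descending): 4.2, 3.5, 3.5, 3.4, 2.8, 2.8, 2.2, 2.2, 2.2
The 2 values of 3.5 occupy positions 2–3 → each gets rank 3.
The 2 values of 2.8 occupy positions 5–6 → each gets rank 6.
The 3 values of 2.2 occupy positions 7–9 → each gets rank 9.
Ranks ≤ 8: {1, 3, 3, 4, 6, 6} → 6 values.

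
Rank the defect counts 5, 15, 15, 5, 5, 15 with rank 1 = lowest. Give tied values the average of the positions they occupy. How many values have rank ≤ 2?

3

Sorted (ascending): 5, 5, 5, 15, 15, 15
The 3 values of 5 occupy positions 1–3 → average rank 2.
The 3 values of 15 occupy positions 4–6 → average rank 5.
Ranks ≤ 2: {2, 2, 2} → 3 values.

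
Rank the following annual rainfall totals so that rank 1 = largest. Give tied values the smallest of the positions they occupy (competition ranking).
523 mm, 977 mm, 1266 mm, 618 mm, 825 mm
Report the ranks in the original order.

Sorted (descending): 1266, 977, 825, 618, 523
No ties — each value takes its position as its rank.

5, 2, 1, 4, 3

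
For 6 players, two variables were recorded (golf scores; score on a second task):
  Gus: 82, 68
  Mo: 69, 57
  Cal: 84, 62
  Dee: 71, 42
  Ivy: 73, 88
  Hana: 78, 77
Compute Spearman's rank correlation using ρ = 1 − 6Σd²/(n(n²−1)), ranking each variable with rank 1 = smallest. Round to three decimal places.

0.371

Ranks of variable 1: 5, 1, 6, 2, 3, 4
Ranks of variable 2: 4, 2, 3, 1, 6, 5
d = r₁ − r₂: 1, -1, 3, 1, -3, -1
d²: 1, 1, 9, 1, 9, 1; Σd² = 22
ρ = 1 − 6·22/(6·35) = 1 − 132/210 = 0.371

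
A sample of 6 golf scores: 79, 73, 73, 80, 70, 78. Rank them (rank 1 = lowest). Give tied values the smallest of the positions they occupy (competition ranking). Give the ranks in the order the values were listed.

Sorted (ascending): 70, 73, 73, 78, 79, 80
The 2 values of 73 occupy positions 2–3 → each gets rank 2.

5, 2, 2, 6, 1, 4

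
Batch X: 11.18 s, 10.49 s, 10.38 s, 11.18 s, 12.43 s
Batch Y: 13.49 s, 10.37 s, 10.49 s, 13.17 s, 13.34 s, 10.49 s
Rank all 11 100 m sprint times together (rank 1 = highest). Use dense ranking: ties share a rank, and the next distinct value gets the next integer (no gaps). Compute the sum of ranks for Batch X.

Sorted (descending): 13.49, 13.34, 13.17, 12.43, 11.18, 11.18, 10.49, 10.49, 10.49, 10.38, 10.37
The 2 values of 11.18 share dense rank 5.
The 3 values of 10.49 share dense rank 6.
Remaining distinct values take the next consecutive integers.
Batch X values → pooled ranks: 11.18→5, 10.49→6, 10.38→7, 11.18→5, 12.43→4
Rank sum = 5 + 6 + 7 + 5 + 4 = 27

27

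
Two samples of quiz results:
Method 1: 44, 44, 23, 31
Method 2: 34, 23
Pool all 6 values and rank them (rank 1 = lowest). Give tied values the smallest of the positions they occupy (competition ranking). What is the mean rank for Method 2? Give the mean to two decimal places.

Sorted (ascending): 23, 23, 31, 34, 44, 44
The 2 values of 23 occupy positions 1–2 → each gets rank 1.
The 2 values of 44 occupy positions 5–6 → each gets rank 5.
Method 2 values → pooled ranks: 34→4, 23→1
Mean rank = (4 + 1) / 2 = 2.50

2.50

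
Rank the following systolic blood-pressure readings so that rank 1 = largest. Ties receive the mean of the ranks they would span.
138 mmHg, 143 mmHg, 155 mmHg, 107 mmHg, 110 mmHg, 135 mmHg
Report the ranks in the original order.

3, 2, 1, 6, 5, 4

Sorted (descending): 155, 143, 138, 135, 110, 107
No ties — each value takes its position as its rank.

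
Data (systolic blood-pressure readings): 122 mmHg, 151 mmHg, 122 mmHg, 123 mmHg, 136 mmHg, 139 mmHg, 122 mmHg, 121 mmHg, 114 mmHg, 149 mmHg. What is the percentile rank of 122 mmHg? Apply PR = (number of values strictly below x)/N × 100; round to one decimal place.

N = 10.
Strictly below 122: 2. Equal to 122: 3.
PR = 2/10 × 100 = 20.0

20.0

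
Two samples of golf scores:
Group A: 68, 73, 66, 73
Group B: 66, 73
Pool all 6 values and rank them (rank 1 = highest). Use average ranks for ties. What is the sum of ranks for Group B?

Sorted (descending): 73, 73, 73, 68, 66, 66
The 3 values of 73 occupy positions 1–3 → average rank 2.
The 2 values of 66 occupy positions 5–6 → average rank (5+6)/2 = 5.5.
Group B values → pooled ranks: 66→5.5, 73→2
Rank sum = 5.5 + 2 = 7.5

7.5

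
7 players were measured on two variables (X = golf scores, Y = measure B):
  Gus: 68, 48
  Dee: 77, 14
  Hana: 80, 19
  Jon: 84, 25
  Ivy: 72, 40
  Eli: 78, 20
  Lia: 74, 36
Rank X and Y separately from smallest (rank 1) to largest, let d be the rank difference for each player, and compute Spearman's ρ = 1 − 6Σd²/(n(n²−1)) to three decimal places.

Ranks of variable 1: 1, 4, 6, 7, 2, 5, 3
Ranks of variable 2: 7, 1, 2, 4, 6, 3, 5
d = r₁ − r₂: -6, 3, 4, 3, -4, 2, -2
d²: 36, 9, 16, 9, 16, 4, 4; Σd² = 94
ρ = 1 − 6·94/(7·48) = 1 − 564/336 = -0.679

-0.679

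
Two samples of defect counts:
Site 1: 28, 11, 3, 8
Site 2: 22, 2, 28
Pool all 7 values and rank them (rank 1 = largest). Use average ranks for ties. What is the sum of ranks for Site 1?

16.5

Sorted (descending): 28, 28, 22, 11, 8, 3, 2
The 2 values of 28 occupy positions 1–2 → average rank (1+2)/2 = 1.5.
Site 1 values → pooled ranks: 28→1.5, 11→4, 3→6, 8→5
Rank sum = 1.5 + 4 + 6 + 5 = 16.5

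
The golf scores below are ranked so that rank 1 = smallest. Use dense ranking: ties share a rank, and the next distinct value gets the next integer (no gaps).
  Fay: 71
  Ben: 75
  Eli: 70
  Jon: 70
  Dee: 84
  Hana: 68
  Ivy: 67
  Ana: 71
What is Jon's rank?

3

Sorted (ascending): 67, 68, 70, 70, 71, 71, 75, 84
The 2 values of 70 share dense rank 3.
The 2 values of 71 share dense rank 4.
Remaining distinct values take the next consecutive integers.
Jon has value 70 → rank 3.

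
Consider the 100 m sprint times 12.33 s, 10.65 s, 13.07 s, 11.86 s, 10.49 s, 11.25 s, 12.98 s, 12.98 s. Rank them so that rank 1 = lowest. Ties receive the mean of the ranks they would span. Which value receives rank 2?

10.65

Sorted (ascending): 10.49, 10.65, 11.25, 11.86, 12.33, 12.98, 12.98, 13.07
The 2 values of 12.98 occupy positions 6–7 → average rank (6+7)/2 = 6.5.
Rank 2 → value 10.65.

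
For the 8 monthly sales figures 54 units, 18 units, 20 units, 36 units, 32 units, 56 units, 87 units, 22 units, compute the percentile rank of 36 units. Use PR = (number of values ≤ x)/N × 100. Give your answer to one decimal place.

N = 8.
Strictly below 36: 4. Equal to 36: 1.
PR = 5/8 × 100 = 62.5

62.5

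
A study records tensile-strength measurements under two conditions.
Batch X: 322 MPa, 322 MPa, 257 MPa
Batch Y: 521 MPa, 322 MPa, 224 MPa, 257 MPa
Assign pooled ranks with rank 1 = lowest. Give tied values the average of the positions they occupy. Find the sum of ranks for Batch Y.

Sorted (ascending): 224, 257, 257, 322, 322, 322, 521
The 2 values of 257 occupy positions 2–3 → average rank (2+3)/2 = 2.5.
The 3 values of 322 occupy positions 4–6 → average rank 5.
Batch Y values → pooled ranks: 521→7, 322→5, 224→1, 257→2.5
Rank sum = 7 + 5 + 1 + 2.5 = 15.5

15.5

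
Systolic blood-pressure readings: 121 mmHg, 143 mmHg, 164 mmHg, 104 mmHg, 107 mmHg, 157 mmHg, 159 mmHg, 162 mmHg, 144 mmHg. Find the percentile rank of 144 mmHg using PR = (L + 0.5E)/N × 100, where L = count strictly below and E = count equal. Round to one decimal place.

N = 9.
Strictly below 144: 4. Equal to 144: 1.
PR = (4 + 0.5·1)/9 × 100 = 50.0

50.0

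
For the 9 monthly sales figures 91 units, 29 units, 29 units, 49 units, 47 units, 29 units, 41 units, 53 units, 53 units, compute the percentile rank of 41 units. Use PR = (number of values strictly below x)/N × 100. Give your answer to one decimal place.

33.3

N = 9.
Strictly below 41: 3. Equal to 41: 1.
PR = 3/9 × 100 = 33.3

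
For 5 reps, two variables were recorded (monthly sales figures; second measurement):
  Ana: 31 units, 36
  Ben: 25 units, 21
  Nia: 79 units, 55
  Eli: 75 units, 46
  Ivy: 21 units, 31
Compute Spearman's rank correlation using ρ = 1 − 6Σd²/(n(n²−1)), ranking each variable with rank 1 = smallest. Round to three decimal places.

Ranks of variable 1: 3, 2, 5, 4, 1
Ranks of variable 2: 3, 1, 5, 4, 2
d = r₁ − r₂: 0, 1, 0, 0, -1
d²: 0, 1, 0, 0, 1; Σd² = 2
ρ = 1 − 6·2/(5·24) = 1 − 12/120 = 0.900

0.900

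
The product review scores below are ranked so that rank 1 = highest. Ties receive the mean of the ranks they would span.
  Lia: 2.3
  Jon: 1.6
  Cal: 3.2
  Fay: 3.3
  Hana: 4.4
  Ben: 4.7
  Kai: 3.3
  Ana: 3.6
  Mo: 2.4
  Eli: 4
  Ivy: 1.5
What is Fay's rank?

Sorted (descending): 4.7, 4.4, 4, 3.6, 3.3, 3.3, 3.2, 2.4, 2.3, 1.6, 1.5
The 2 values of 3.3 occupy positions 5–6 → average rank (5+6)/2 = 5.5.
Fay has value 3.3 → rank 5.5.

5.5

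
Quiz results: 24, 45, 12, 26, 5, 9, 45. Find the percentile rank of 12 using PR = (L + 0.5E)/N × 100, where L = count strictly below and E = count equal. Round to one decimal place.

35.7

N = 7.
Strictly below 12: 2. Equal to 12: 1.
PR = (2 + 0.5·1)/7 × 100 = 35.7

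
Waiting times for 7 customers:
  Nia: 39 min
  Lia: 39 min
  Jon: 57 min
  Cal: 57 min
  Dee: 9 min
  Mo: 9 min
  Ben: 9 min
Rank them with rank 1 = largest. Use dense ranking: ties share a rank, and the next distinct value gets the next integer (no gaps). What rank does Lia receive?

2

Sorted (descending): 57, 57, 39, 39, 9, 9, 9
The 2 values of 57 share dense rank 1.
The 2 values of 39 share dense rank 2.
The 3 values of 9 share dense rank 3.
Lia has value 39 min → rank 2.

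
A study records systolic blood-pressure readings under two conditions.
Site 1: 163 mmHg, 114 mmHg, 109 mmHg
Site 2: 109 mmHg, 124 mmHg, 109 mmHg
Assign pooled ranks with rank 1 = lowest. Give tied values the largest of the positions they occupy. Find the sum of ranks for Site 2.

11

Sorted (ascending): 109, 109, 109, 114, 124, 163
The 3 values of 109 occupy positions 1–3 → each gets rank 3.
Site 2 values → pooled ranks: 109→3, 124→5, 109→3
Rank sum = 3 + 5 + 3 = 11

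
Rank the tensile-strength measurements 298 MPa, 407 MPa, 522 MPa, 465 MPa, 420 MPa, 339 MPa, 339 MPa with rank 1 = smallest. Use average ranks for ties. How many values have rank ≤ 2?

1

Sorted (ascending): 298, 339, 339, 407, 420, 465, 522
The 2 values of 339 occupy positions 2–3 → average rank (2+3)/2 = 2.5.
Ranks ≤ 2: {1} → 1 value.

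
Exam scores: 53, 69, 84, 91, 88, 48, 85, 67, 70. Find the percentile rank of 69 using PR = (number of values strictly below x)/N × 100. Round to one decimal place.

33.3

N = 9.
Strictly below 69: 3. Equal to 69: 1.
PR = 3/9 × 100 = 33.3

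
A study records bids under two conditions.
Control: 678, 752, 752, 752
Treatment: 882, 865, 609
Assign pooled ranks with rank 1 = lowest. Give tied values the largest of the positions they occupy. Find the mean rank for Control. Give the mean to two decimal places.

4.25

Sorted (ascending): 609, 678, 752, 752, 752, 865, 882
The 3 values of 752 occupy positions 3–5 → each gets rank 5.
Control values → pooled ranks: 678→2, 752→5, 752→5, 752→5
Mean rank = (2 + 5 + 5 + 5) / 4 = 4.25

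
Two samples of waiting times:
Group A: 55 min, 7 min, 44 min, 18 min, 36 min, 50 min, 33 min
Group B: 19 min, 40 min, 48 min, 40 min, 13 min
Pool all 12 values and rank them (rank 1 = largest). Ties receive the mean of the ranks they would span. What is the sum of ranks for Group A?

Sorted (descending): 55, 50, 48, 44, 40, 40, 36, 33, 19, 18, 13, 7
The 2 values of 40 occupy positions 5–6 → average rank (5+6)/2 = 5.5.
Group A values → pooled ranks: 55→1, 7→12, 44→4, 18→10, 36→7, 50→2, 33→8
Rank sum = 1 + 12 + 4 + 10 + 7 + 2 + 8 = 44

44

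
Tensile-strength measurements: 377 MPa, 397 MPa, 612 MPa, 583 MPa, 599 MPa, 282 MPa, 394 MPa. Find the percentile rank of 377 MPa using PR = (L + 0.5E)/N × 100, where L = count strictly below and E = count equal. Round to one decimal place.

N = 7.
Strictly below 377: 1. Equal to 377: 1.
PR = (1 + 0.5·1)/7 × 100 = 21.4

21.4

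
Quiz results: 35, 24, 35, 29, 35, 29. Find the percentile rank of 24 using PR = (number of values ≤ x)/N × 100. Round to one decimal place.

N = 6.
Strictly below 24: 0. Equal to 24: 1.
PR = 1/6 × 100 = 16.7

16.7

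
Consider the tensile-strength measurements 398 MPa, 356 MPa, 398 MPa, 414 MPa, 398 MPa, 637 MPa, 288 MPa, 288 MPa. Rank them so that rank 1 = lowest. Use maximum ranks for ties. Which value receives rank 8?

Sorted (ascending): 288, 288, 356, 398, 398, 398, 414, 637
The 2 values of 288 occupy positions 1–2 → each gets rank 2.
The 3 values of 398 occupy positions 4–6 → each gets rank 6.
Rank 8 → value 637.

637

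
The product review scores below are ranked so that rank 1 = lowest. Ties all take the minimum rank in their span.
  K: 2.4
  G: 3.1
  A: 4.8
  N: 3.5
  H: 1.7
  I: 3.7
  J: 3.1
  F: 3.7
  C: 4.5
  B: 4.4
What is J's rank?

3

Sorted (ascending): 1.7, 2.4, 3.1, 3.1, 3.5, 3.7, 3.7, 4.4, 4.5, 4.8
The 2 values of 3.1 occupy positions 3–4 → each gets rank 3.
The 2 values of 3.7 occupy positions 6–7 → each gets rank 6.
J has value 3.1 → rank 3.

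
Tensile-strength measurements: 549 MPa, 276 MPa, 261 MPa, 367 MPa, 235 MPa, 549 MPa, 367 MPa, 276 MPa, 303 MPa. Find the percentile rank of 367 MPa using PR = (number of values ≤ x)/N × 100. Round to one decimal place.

N = 9.
Strictly below 367: 5. Equal to 367: 2.
PR = 7/9 × 100 = 77.8

77.8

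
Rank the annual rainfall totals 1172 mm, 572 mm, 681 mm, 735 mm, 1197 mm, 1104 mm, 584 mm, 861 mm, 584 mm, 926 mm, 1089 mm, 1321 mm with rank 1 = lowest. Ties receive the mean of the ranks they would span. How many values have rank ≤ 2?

1

Sorted (ascending): 572, 584, 584, 681, 735, 861, 926, 1089, 1104, 1172, 1197, 1321
The 2 values of 584 occupy positions 2–3 → average rank (2+3)/2 = 2.5.
Ranks ≤ 2: {1} → 1 value.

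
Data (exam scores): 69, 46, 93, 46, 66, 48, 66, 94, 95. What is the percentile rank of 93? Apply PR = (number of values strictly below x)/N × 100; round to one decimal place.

66.7

N = 9.
Strictly below 93: 6. Equal to 93: 1.
PR = 6/9 × 100 = 66.7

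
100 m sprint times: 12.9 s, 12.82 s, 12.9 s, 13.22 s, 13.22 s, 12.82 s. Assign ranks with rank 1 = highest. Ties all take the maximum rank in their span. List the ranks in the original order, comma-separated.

4, 6, 4, 2, 2, 6

Sorted (descending): 13.22, 13.22, 12.9, 12.9, 12.82, 12.82
The 2 values of 13.22 occupy positions 1–2 → each gets rank 2.
The 2 values of 12.9 occupy positions 3–4 → each gets rank 4.
The 2 values of 12.82 occupy positions 5–6 → each gets rank 6.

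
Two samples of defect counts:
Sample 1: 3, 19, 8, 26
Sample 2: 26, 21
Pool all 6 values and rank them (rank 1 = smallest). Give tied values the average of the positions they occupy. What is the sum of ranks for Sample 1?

11.5

Sorted (ascending): 3, 8, 19, 21, 26, 26
The 2 values of 26 occupy positions 5–6 → average rank (5+6)/2 = 5.5.
Sample 1 values → pooled ranks: 3→1, 19→3, 8→2, 26→5.5
Rank sum = 1 + 3 + 2 + 5.5 = 11.5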